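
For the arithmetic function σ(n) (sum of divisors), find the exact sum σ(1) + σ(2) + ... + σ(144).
Σ_{n ≤ 144} σ(n) = 17186

Compute σ(n) for each 1 ≤ n ≤ 144: σ(1) = 1, σ(2) = 3, σ(3) = 4, σ(4) = 7, σ(5) = 6, σ(6) = 12, σ(7) = 8, σ(8) = 15, σ(9) = 13, σ(10) = 18, σ(11) = 12, σ(12) = 28, σ(13) = 14, σ(14) = 24, σ(15) = 24, σ(16) = 31, σ(17) = 18, σ(18) = 39, σ(19) = 20, σ(20) = 42, σ(21) = 32, σ(22) = 36, σ(23) = 24, σ(24) = 60, σ(25) = 31, σ(26) = 42, σ(27) = 40, σ(28) = 56, σ(29) = 30, σ(30) = 72, σ(31) = 32, σ(32) = 63, σ(33) = 48, σ(34) = 54, σ(35) = 48, σ(36) = 91, σ(37) = 38, σ(38) = 60, σ(39) = 56, σ(40) = 90, σ(41) = 42, σ(42) = 96, σ(43) = 44, σ(44) = 84, σ(45) = 78, σ(46) = 72, σ(47) = 48, σ(48) = 124, σ(49) = 57, σ(50) = 93, σ(51) = 72, σ(52) = 98, σ(53) = 54, σ(54) = 120, σ(55) = 72, σ(56) = 120, σ(57) = 80, σ(58) = 90, σ(59) = 60, σ(60) = 168, σ(61) = 62, σ(62) = 96, σ(63) = 104, σ(64) = 127, σ(65) = 84, σ(66) = 144, σ(67) = 68, σ(68) = 126, σ(69) = 96, σ(70) = 144, σ(71) = 72, σ(72) = 195, σ(73) = 74, σ(74) = 114, σ(75) = 124, σ(76) = 140, σ(77) = 96, σ(78) = 168, σ(79) = 80, σ(80) = 186, σ(81) = 121, σ(82) = 126, σ(83) = 84, σ(84) = 224, σ(85) = 108, σ(86) = 132, σ(87) = 120, σ(88) = 180, σ(89) = 90, σ(90) = 234, σ(91) = 112, σ(92) = 168, σ(93) = 128, σ(94) = 144, σ(95) = 120, σ(96) = 252, σ(97) = 98, σ(98) = 171, σ(99) = 156, σ(100) = 217, σ(101) = 102, σ(102) = 216, σ(103) = 104, σ(104) = 210, σ(105) = 192, σ(106) = 162, σ(107) = 108, σ(108) = 280, σ(109) = 110, σ(110) = 216, σ(111) = 152, σ(112) = 248, σ(113) = 114, σ(114) = 240, σ(115) = 144, σ(116) = 210, σ(117) = 182, σ(118) = 180, σ(119) = 144, σ(120) = 360, σ(121) = 133, σ(122) = 186, σ(123) = 168, σ(124) = 224, σ(125) = 156, σ(126) = 312, σ(127) = 128, σ(128) = 255, σ(129) = 176, σ(130) = 252, σ(131) = 132, σ(132) = 336, σ(133) = 160, σ(134) = 204, σ(135) = 240, σ(136) = 270, σ(137) = 138, σ(138) = 288, σ(139) = 140, σ(140) = 336, σ(141) = 192, σ(142) = 216, σ(143) = 168, σ(144) = 403. Summing all 144 values: 17186. (Average order: Σ_{n ≤ x} σ(n) ~ (π²/12) x². For x = 144, (π²/12)·144² ≈ 17054.68.)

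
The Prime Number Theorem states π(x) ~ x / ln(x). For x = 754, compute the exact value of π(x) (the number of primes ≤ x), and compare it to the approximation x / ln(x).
π(754) = 133;  x/ln(x) ≈ 113.80;  relative error ≈ 14.43%.

Directly count primes up to 754: π(754) = 133. The PNT approximation gives 754/ln(754) ≈ 754/6.62539 ≈ 113.80. Relative error (π(x) − x/ln(x)) / π(x) ≈ 14.43%; the approximation is known to undercount slightly (Li(x) is a better estimate).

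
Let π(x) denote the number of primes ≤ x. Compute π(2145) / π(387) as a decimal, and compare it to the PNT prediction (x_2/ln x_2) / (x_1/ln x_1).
π(2145)/π(387) = 324/76 ≈ 4.2632;  PNT prediction ≈ 4.3053.

π(387) = 76 and π(2145) = 324, so π(2145)/π(387) ≈ 4.2632. The PNT-predicted ratio is (2145/ln(2145)) / (387/ln(387)) ≈ 4.3053. The two agree to within a few percent, as expected.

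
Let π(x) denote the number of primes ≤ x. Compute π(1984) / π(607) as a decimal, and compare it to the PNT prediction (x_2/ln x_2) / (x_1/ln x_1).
π(1984)/π(607) = 299/111 ≈ 2.6937;  PNT prediction ≈ 2.7587.

π(607) = 111 and π(1984) = 299, so π(1984)/π(607) ≈ 2.6937. The PNT-predicted ratio is (1984/ln(1984)) / (607/ln(607)) ≈ 2.7587. The two agree to within a few percent, as expected.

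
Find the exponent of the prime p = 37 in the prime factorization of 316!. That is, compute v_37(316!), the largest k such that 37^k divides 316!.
v_37(316!) = 8

Legendre's formula: v_p(n!) = Σ_{k ≥ 1} ⌊n / p^k⌋. For p = 37, n = 316, the terms are:
  ⌊316/37^1⌋ = ⌊316/37⌋ = 8
(the next term ⌊316/37^2⌋ = 0, terminating the sum). Summing: v_37(316!) = 8 = 8.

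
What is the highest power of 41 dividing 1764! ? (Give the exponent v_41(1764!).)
v_41(1764!) = 44

Legendre's formula: v_p(n!) = Σ_{k ≥ 1} ⌊n / p^k⌋. For p = 41, n = 1764, the terms are:
  ⌊1764/41^1⌋ = ⌊1764/41⌋ = 43
  ⌊1764/41^2⌋ = ⌊1764/1681⌋ = 1
(the next term ⌊1764/41^3⌋ = 0, terminating the sum). Summing: v_41(1764!) = 43 + 1 = 44.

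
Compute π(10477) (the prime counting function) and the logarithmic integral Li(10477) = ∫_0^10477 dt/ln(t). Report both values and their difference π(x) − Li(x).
π(10477) = 1282;  Li(10477) ≈ 1297.80;  π(x) − Li(x) ≈ -15.80.

Direct count of primes ≤ 10477 gives π(10477) = 1282. Numerical evaluation of the logarithmic integral gives Li(10477) ≈ 1297.80. The difference π(x) − Li(x) ≈ -15.80 is typically negative for small/moderate x (Li(x) overestimates), though Littlewood's theorem shows this sign changes infinitely often.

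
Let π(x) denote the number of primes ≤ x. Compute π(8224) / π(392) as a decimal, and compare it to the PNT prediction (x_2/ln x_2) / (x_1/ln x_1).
π(8224)/π(392) = 1031/77 ≈ 13.3896;  PNT prediction ≈ 13.8965.

π(392) = 77 and π(8224) = 1031, so π(8224)/π(392) ≈ 13.3896. The PNT-predicted ratio is (8224/ln(8224)) / (392/ln(392)) ≈ 13.8965. The two agree to within a few percent, as expected.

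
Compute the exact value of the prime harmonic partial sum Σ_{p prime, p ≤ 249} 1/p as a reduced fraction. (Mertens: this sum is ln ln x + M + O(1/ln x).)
Σ 1/p = 506873196134241441348690763593294873492730445394823722837469097176314709804649267964680634478659521/256041159035492609053110100510385311995538591998443060216114576417920917800321526504084465112487730

π(249) = 53, so the primes ≤ 249 are [2, 3, 5, 7, 11, 13, 17, 19, 23, 29, 31, 37, 41, 43, 47, 53, 59, 61, 67, 71, 73, 79, 83, 89, 97, 101, 103, 107, 109, 113, 127, 131, 137, 139, 149, 151, 157, 163, 167, 173, 179, 181, 191, 193, 197, 199, 211, 223, 227, 229, 233, 239, 241]. Summing 1/p over these primes: 506873196134241441348690763593294873492730445394823722837469097176314709804649267964680634478659521/256041159035492609053110100510385311995538591998443060216114576417920917800321526504084465112487730 ≈ 1.9797. Mertens estimate ln ln(249) + 0.2615 ≈ 1.9694.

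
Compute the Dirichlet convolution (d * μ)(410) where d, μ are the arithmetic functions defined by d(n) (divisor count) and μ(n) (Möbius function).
(d * μ)(410) = 1

Divisors of 410: [1, 2, 5, 10, 41, 82, 205, 410]. For each d | 410:
  d = 1: d(1) · μ(410/1) = 1 · -1 = -1
  d = 2: d(2) · μ(410/2) = 2 · 1 = 2
  d = 5: d(5) · μ(410/5) = 2 · 1 = 2
  d = 10: d(10) · μ(410/10) = 4 · -1 = -4
  d = 41: d(41) · μ(410/41) = 2 · 1 = 2
  d = 82: d(82) · μ(410/82) = 4 · -1 = -4
  d = 205: d(205) · μ(410/205) = 4 · -1 = -4
  d = 410: d(410) · μ(410/410) = 8 · 1 = 8
Summing: (d * μ)(410) = -1 + 2 + 2 + -4 + 2 + -4 + -4 + 8 = 1.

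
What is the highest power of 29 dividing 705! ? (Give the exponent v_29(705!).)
v_29(705!) = 24

Legendre's formula: v_p(n!) = Σ_{k ≥ 1} ⌊n / p^k⌋. For p = 29, n = 705, the terms are:
  ⌊705/29^1⌋ = ⌊705/29⌋ = 24
(the next term ⌊705/29^2⌋ = 0, terminating the sum). Summing: v_29(705!) = 24 = 24.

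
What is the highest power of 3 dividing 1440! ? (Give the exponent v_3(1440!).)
v_3(1440!) = 716

Legendre's formula: v_p(n!) = Σ_{k ≥ 1} ⌊n / p^k⌋. For p = 3, n = 1440, the terms are:
  ⌊1440/3^1⌋ = ⌊1440/3⌋ = 480
  ⌊1440/3^2⌋ = ⌊1440/9⌋ = 160
  ⌊1440/3^3⌋ = ⌊1440/27⌋ = 53
  ⌊1440/3^4⌋ = ⌊1440/81⌋ = 17
  ⌊1440/3^5⌋ = ⌊1440/243⌋ = 5
  ⌊1440/3^6⌋ = ⌊1440/729⌋ = 1
(the next term ⌊1440/3^7⌋ = 0, terminating the sum). Summing: v_3(1440!) = 480 + 160 + 53 + 17 + 5 + 1 = 716.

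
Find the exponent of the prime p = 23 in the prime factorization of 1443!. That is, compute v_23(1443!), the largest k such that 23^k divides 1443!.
v_23(1443!) = 64

Legendre's formula: v_p(n!) = Σ_{k ≥ 1} ⌊n / p^k⌋. For p = 23, n = 1443, the terms are:
  ⌊1443/23^1⌋ = ⌊1443/23⌋ = 62
  ⌊1443/23^2⌋ = ⌊1443/529⌋ = 2
(the next term ⌊1443/23^3⌋ = 0, terminating the sum). Summing: v_23(1443!) = 62 + 2 = 64.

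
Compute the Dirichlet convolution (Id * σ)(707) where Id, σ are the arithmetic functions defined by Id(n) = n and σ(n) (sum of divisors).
(Id * σ)(707) = 3045

Divisors of 707: [1, 7, 101, 707]. For each d | 707:
  d = 1: Id(1) · σ(707/1) = 1 · 816 = 816
  d = 7: Id(7) · σ(707/7) = 7 · 102 = 714
  d = 101: Id(101) · σ(707/101) = 101 · 8 = 808
  d = 707: Id(707) · σ(707/707) = 707 · 1 = 707
Summing: (Id * σ)(707) = 816 + 714 + 808 + 707 = 3045.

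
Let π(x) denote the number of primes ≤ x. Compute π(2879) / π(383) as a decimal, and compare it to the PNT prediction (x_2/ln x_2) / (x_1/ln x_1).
π(2879)/π(383) = 417/76 ≈ 5.4868;  PNT prediction ≈ 5.6133.

π(383) = 76 and π(2879) = 417, so π(2879)/π(383) ≈ 5.4868. The PNT-predicted ratio is (2879/ln(2879)) / (383/ln(383)) ≈ 5.6133. The two agree to within a few percent, as expected.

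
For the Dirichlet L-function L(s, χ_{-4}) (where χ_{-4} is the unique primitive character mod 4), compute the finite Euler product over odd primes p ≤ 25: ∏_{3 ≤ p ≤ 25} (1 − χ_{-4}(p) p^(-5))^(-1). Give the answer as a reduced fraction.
∏ = 19221914719363107239019289471588875/19296053991287416836128860852453376

The odd primes p ≤ 25 are [3, 5, 7, 11, 13, 17, 19, 23]. For each, χ(p) = 1 if p ≡ 1 mod 4, χ(p) = −1 if p ≡ 3 mod 4. Taking (1 − χ(p)/p^5)^(-1) = p^5/(p^5 − χ(p)): (1 − (-1)/3^5)^(-1) · (1 − (1)/5^5)^(-1) · (1 − (-1)/7^5)^(-1) · (1 − (-1)/11^5)^(-1) · (1 − (1)/13^5)^(-1) · (1 − (1)/17^5)^(-1) · (1 − (-1)/19^5)^(-1) · (1 − (-1)/23^5)^(-1) = 19221914719363107239019289471588875/19296053991287416836128860852453376.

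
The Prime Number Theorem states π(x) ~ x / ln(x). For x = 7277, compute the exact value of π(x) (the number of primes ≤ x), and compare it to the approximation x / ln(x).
π(7277) = 928;  x/ln(x) ≈ 818.33;  relative error ≈ 11.82%.

Directly count primes up to 7277: π(7277) = 928. The PNT approximation gives 7277/ln(7277) ≈ 7277/8.89247 ≈ 818.33. Relative error (π(x) − x/ln(x)) / π(x) ≈ 11.82%; the approximation is known to undercount slightly (Li(x) is a better estimate).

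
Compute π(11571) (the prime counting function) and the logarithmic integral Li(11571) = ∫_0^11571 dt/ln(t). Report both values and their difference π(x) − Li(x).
π(11571) = 1392;  Li(11571) ≈ 1415.34;  π(x) − Li(x) ≈ -23.34.

Direct count of primes ≤ 11571 gives π(11571) = 1392. Numerical evaluation of the logarithmic integral gives Li(11571) ≈ 1415.34. The difference π(x) − Li(x) ≈ -23.34 is typically negative for small/moderate x (Li(x) overestimates), though Littlewood's theorem shows this sign changes infinitely often.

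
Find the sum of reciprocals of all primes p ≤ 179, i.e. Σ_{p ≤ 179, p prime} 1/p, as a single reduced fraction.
Σ 1/p = 57342808417705079663327936281722405984299104369358607649920332497341973/29819592777931214269172453467810429868925511217482600306406141434158090

π(179) = 41, so the primes ≤ 179 are [2, 3, 5, 7, 11, 13, 17, 19, 23, 29, 31, 37, 41, 43, 47, 53, 59, 61, 67, 71, 73, 79, 83, 89, 97, 101, 103, 107, 109, 113, 127, 131, 137, 139, 149, 151, 157, 163, 167, 173, 179]. Summing 1/p over these primes: 57342808417705079663327936281722405984299104369358607649920332497341973/29819592777931214269172453467810429868925511217482600306406141434158090 ≈ 1.9230. Mertens estimate ln ln(179) + 0.2615 ≈ 1.9077.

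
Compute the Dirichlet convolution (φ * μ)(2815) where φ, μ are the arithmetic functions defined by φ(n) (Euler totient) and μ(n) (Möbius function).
(φ * μ)(2815) = 1683

Divisors of 2815: [1, 5, 563, 2815]. For each d | 2815:
  d = 1: φ(1) · μ(2815/1) = 1 · 1 = 1
  d = 5: φ(5) · μ(2815/5) = 4 · -1 = -4
  d = 563: φ(563) · μ(2815/563) = 562 · -1 = -562
  d = 2815: φ(2815) · μ(2815/2815) = 2248 · 1 = 2248
Summing: (φ * μ)(2815) = 1 + -4 + -562 + 2248 = 1683.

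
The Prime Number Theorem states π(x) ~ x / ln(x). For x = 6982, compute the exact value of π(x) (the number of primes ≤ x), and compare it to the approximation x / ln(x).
π(6982) = 897;  x/ln(x) ≈ 788.83;  relative error ≈ 12.06%.

Directly count primes up to 6982: π(6982) = 897. The PNT approximation gives 6982/ln(6982) ≈ 6982/8.85109 ≈ 788.83. Relative error (π(x) − x/ln(x)) / π(x) ≈ 12.06%; the approximation is known to undercount slightly (Li(x) is a better estimate).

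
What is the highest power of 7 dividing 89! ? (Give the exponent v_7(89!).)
v_7(89!) = 13

Legendre's formula: v_p(n!) = Σ_{k ≥ 1} ⌊n / p^k⌋. For p = 7, n = 89, the terms are:
  ⌊89/7^1⌋ = ⌊89/7⌋ = 12
  ⌊89/7^2⌋ = ⌊89/49⌋ = 1
(the next term ⌊89/7^3⌋ = 0, terminating the sum). Summing: v_7(89!) = 12 + 1 = 13.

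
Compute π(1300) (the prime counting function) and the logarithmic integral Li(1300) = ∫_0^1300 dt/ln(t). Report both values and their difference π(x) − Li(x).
π(1300) = 211;  Li(1300) ≈ 220.20;  π(x) − Li(x) ≈ -9.20.

Direct count of primes ≤ 1300 gives π(1300) = 211. Numerical evaluation of the logarithmic integral gives Li(1300) ≈ 220.20. The difference π(x) − Li(x) ≈ -9.20 is typically negative for small/moderate x (Li(x) overestimates), though Littlewood's theorem shows this sign changes infinitely often.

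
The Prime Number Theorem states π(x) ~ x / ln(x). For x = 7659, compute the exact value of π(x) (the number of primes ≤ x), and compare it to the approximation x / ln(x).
π(7659) = 971;  x/ln(x) ≈ 856.36;  relative error ≈ 11.81%.

Directly count primes up to 7659: π(7659) = 971. The PNT approximation gives 7659/ln(7659) ≈ 7659/8.94364 ≈ 856.36. Relative error (π(x) − x/ln(x)) / π(x) ≈ 11.81%; the approximation is known to undercount slightly (Li(x) is a better estimate).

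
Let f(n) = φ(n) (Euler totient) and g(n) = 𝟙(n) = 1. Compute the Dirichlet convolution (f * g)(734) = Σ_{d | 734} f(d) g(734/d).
(φ * 𝟙)(734) = 734

Divisors of 734: [1, 2, 367, 734]. For each d | 734:
  d = 1: φ(1) · 𝟙(734/1) = 1 · 1 = 1
  d = 2: φ(2) · 𝟙(734/2) = 1 · 1 = 1
  d = 367: φ(367) · 𝟙(734/367) = 366 · 1 = 366
  d = 734: φ(734) · 𝟙(734/734) = 366 · 1 = 366
Summing: (φ * 𝟙)(734) = 1 + 1 + 366 + 366 = 734.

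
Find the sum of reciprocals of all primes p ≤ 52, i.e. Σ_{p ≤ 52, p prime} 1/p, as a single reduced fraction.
Σ 1/p = 1021729465586766997/614889782588491410

π(52) = 15, so the primes ≤ 52 are [2, 3, 5, 7, 11, 13, 17, 19, 23, 29, 31, 37, 41, 43, 47]. Summing 1/p over these primes: 1021729465586766997/614889782588491410 ≈ 1.6616. Mertens estimate ln ln(52) + 0.2615 ≈ 1.6355.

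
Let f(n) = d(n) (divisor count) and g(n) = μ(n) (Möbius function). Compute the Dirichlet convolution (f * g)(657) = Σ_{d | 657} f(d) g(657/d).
(d * μ)(657) = 1

Divisors of 657: [1, 3, 9, 73, 219, 657]. For each d | 657:
  d = 1: d(1) · μ(657/1) = 1 · 0 = 0
  d = 3: d(3) · μ(657/3) = 2 · 1 = 2
  d = 9: d(9) · μ(657/9) = 3 · -1 = -3
  d = 73: d(73) · μ(657/73) = 2 · 0 = 0
  d = 219: d(219) · μ(657/219) = 4 · -1 = -4
  d = 657: d(657) · μ(657/657) = 6 · 1 = 6
Summing: (d * μ)(657) = 0 + 2 + -3 + 0 + -4 + 6 = 1.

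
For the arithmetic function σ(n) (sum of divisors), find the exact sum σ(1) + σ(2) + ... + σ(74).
Σ_{n ≤ 74} σ(n) = 4520

Compute σ(n) for each 1 ≤ n ≤ 74: σ(1) = 1, σ(2) = 3, σ(3) = 4, σ(4) = 7, σ(5) = 6, σ(6) = 12, σ(7) = 8, σ(8) = 15, σ(9) = 13, σ(10) = 18, σ(11) = 12, σ(12) = 28, σ(13) = 14, σ(14) = 24, σ(15) = 24, σ(16) = 31, σ(17) = 18, σ(18) = 39, σ(19) = 20, σ(20) = 42, σ(21) = 32, σ(22) = 36, σ(23) = 24, σ(24) = 60, σ(25) = 31, σ(26) = 42, σ(27) = 40, σ(28) = 56, σ(29) = 30, σ(30) = 72, σ(31) = 32, σ(32) = 63, σ(33) = 48, σ(34) = 54, σ(35) = 48, σ(36) = 91, σ(37) = 38, σ(38) = 60, σ(39) = 56, σ(40) = 90, σ(41) = 42, σ(42) = 96, σ(43) = 44, σ(44) = 84, σ(45) = 78, σ(46) = 72, σ(47) = 48, σ(48) = 124, σ(49) = 57, σ(50) = 93, σ(51) = 72, σ(52) = 98, σ(53) = 54, σ(54) = 120, σ(55) = 72, σ(56) = 120, σ(57) = 80, σ(58) = 90, σ(59) = 60, σ(60) = 168, σ(61) = 62, σ(62) = 96, σ(63) = 104, σ(64) = 127, σ(65) = 84, σ(66) = 144, σ(67) = 68, σ(68) = 126, σ(69) = 96, σ(70) = 144, σ(71) = 72, σ(72) = 195, σ(73) = 74, σ(74) = 114. Summing all 74 values: 4520. (Average order: Σ_{n ≤ x} σ(n) ~ (π²/12) x². For x = 74, (π²/12)·74² ≈ 4503.83.)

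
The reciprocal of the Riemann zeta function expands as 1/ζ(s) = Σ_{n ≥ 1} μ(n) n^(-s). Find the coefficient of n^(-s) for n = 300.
μ(300) = 0

Factor n = 300 = 2^2 · 3 · 5^2. μ(n) = 0 if any exponent ≥ 2 (not squarefree); otherwise μ(n) = (−1)^{ω(n)} where ω(n) is the number of distinct prime factors. Applying: μ(300) = 0.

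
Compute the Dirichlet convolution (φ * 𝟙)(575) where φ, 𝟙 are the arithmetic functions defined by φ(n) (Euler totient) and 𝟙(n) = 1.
(φ * 𝟙)(575) = 575

Divisors of 575: [1, 5, 23, 25, 115, 575]. For each d | 575:
  d = 1: φ(1) · 𝟙(575/1) = 1 · 1 = 1
  d = 5: φ(5) · 𝟙(575/5) = 4 · 1 = 4
  d = 23: φ(23) · 𝟙(575/23) = 22 · 1 = 22
  d = 25: φ(25) · 𝟙(575/25) = 20 · 1 = 20
  d = 115: φ(115) · 𝟙(575/115) = 88 · 1 = 88
  d = 575: φ(575) · 𝟙(575/575) = 440 · 1 = 440
Summing: (φ * 𝟙)(575) = 1 + 4 + 22 + 20 + 88 + 440 = 575.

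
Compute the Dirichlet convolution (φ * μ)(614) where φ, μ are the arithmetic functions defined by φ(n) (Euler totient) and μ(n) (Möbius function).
(φ * μ)(614) = 0

Divisors of 614: [1, 2, 307, 614]. For each d | 614:
  d = 1: φ(1) · μ(614/1) = 1 · 1 = 1
  d = 2: φ(2) · μ(614/2) = 1 · -1 = -1
  d = 307: φ(307) · μ(614/307) = 306 · -1 = -306
  d = 614: φ(614) · μ(614/614) = 306 · 1 = 306
Summing: (φ * μ)(614) = 1 + -1 + -306 + 306 = 0.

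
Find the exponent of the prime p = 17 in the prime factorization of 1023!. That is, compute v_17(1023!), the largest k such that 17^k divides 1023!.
v_17(1023!) = 63

Legendre's formula: v_p(n!) = Σ_{k ≥ 1} ⌊n / p^k⌋. For p = 17, n = 1023, the terms are:
  ⌊1023/17^1⌋ = ⌊1023/17⌋ = 60
  ⌊1023/17^2⌋ = ⌊1023/289⌋ = 3
(the next term ⌊1023/17^3⌋ = 0, terminating the sum). Summing: v_17(1023!) = 60 + 3 = 63.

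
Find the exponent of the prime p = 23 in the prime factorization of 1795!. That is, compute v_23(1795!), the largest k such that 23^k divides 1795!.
v_23(1795!) = 81

Legendre's formula: v_p(n!) = Σ_{k ≥ 1} ⌊n / p^k⌋. For p = 23, n = 1795, the terms are:
  ⌊1795/23^1⌋ = ⌊1795/23⌋ = 78
  ⌊1795/23^2⌋ = ⌊1795/529⌋ = 3
(the next term ⌊1795/23^3⌋ = 0, terminating the sum). Summing: v_23(1795!) = 78 + 3 = 81.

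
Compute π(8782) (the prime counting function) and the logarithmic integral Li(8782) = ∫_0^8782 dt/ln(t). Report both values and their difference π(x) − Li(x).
π(8782) = 1094;  Li(8782) ≈ 1112.97;  π(x) − Li(x) ≈ -18.97.

Direct count of primes ≤ 8782 gives π(8782) = 1094. Numerical evaluation of the logarithmic integral gives Li(8782) ≈ 1112.97. The difference π(x) − Li(x) ≈ -18.97 is typically negative for small/moderate x (Li(x) overestimates), though Littlewood's theorem shows this sign changes infinitely often.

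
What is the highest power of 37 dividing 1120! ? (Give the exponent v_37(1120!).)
v_37(1120!) = 30

Legendre's formula: v_p(n!) = Σ_{k ≥ 1} ⌊n / p^k⌋. For p = 37, n = 1120, the terms are:
  ⌊1120/37^1⌋ = ⌊1120/37⌋ = 30
(the next term ⌊1120/37^2⌋ = 0, terminating the sum). Summing: v_37(1120!) = 30 = 30.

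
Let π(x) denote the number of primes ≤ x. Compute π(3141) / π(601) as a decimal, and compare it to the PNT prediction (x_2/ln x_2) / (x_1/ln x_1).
π(3141)/π(601) = 446/110 ≈ 4.0545;  PNT prediction ≈ 4.1530.

π(601) = 110 and π(3141) = 446, so π(3141)/π(601) ≈ 4.0545. The PNT-predicted ratio is (3141/ln(3141)) / (601/ln(601)) ≈ 4.1530. The two agree to within a few percent, as expected.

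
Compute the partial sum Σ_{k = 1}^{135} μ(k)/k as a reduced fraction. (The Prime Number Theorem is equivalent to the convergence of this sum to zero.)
Σ μ(k)/k = 1798157260399775266990045811129040783798487774562/262948239526313870385685898536205956450305483726315

Values of μ(k) for 1 ≤ k ≤ 135: μ(1) = 1, μ(2) = -1, μ(3) = -1, μ(5) = -1, μ(6) = 1, μ(7) = -1, μ(10) = 1, μ(11) = -1, μ(13) = -1, μ(14) = 1, μ(15) = 1, μ(17) = -1, μ(19) = -1, μ(21) = 1, μ(22) = 1, μ(23) = -1, μ(26) = 1, μ(29) = -1, μ(30) = -1, μ(31) = -1, μ(33) = 1, μ(34) = 1, μ(35) = 1, μ(37) = -1, μ(38) = 1, μ(39) = 1, μ(41) = -1, μ(42) = -1, μ(43) = -1, μ(46) = 1, μ(47) = -1, μ(51) = 1, μ(53) = -1, μ(55) = 1, μ(57) = 1, μ(58) = 1, μ(59) = -1, μ(61) = -1, μ(62) = 1, μ(65) = 1, μ(66) = -1, μ(67) = -1, μ(69) = 1, μ(70) = -1, μ(71) = -1, μ(73) = -1, μ(74) = 1, μ(77) = 1, μ(78) = -1, μ(79) = -1, μ(82) = 1, μ(83) = -1, μ(85) = 1, μ(86) = 1, μ(87) = 1, μ(89) = -1, μ(91) = 1, μ(93) = 1, μ(94) = 1, μ(95) = 1, μ(97) = -1, μ(101) = -1, μ(102) = -1, μ(103) = -1, μ(105) = -1, μ(106) = 1, μ(107) = -1, μ(109) = -1, μ(110) = -1, μ(111) = 1, μ(113) = -1, μ(114) = -1, μ(115) = 1, μ(118) = 1, μ(119) = 1, μ(122) = 1, μ(123) = 1, μ(127) = -1, μ(129) = 1, μ(130) = -1, μ(131) = -1, μ(133) = 1, μ(134) = 1, with μ = 0 on non-squarefree integers. Summing μ(k)/k for k where μ(k) ≠ 0 gives 1798157260399775266990045811129040783798487774562/262948239526313870385685898536205956450305483726315 ≈ 0.0068. (PNT ⟺ this sum → 0 as n → ∞.)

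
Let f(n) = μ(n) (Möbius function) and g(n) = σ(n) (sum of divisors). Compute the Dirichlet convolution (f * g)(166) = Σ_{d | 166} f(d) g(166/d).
(μ * σ)(166) = 166

Divisors of 166: [1, 2, 83, 166]. For each d | 166:
  d = 1: μ(1) · σ(166/1) = 1 · 252 = 252
  d = 2: μ(2) · σ(166/2) = -1 · 84 = -84
  d = 83: μ(83) · σ(166/83) = -1 · 3 = -3
  d = 166: μ(166) · σ(166/166) = 1 · 1 = 1
Summing: (μ * σ)(166) = 252 + -84 + -3 + 1 = 166.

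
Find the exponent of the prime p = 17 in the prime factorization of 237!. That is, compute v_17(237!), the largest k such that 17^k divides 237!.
v_17(237!) = 13

Legendre's formula: v_p(n!) = Σ_{k ≥ 1} ⌊n / p^k⌋. For p = 17, n = 237, the terms are:
  ⌊237/17^1⌋ = ⌊237/17⌋ = 13
(the next term ⌊237/17^2⌋ = 0, terminating the sum). Summing: v_17(237!) = 13 = 13.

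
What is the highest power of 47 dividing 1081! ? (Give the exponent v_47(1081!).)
v_47(1081!) = 23

Legendre's formula: v_p(n!) = Σ_{k ≥ 1} ⌊n / p^k⌋. For p = 47, n = 1081, the terms are:
  ⌊1081/47^1⌋ = ⌊1081/47⌋ = 23
(the next term ⌊1081/47^2⌋ = 0, terminating the sum). Summing: v_47(1081!) = 23 = 23.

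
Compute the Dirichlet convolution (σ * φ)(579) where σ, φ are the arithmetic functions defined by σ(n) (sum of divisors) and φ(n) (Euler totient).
(σ * φ)(579) = 2316

Divisors of 579: [1, 3, 193, 579]. For each d | 579:
  d = 1: σ(1) · φ(579/1) = 1 · 384 = 384
  d = 3: σ(3) · φ(579/3) = 4 · 192 = 768
  d = 193: σ(193) · φ(579/193) = 194 · 2 = 388
  d = 579: σ(579) · φ(579/579) = 776 · 1 = 776
Summing: (σ * φ)(579) = 384 + 768 + 388 + 776 = 2316.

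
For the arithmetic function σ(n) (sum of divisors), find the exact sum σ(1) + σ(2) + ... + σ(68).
Σ_{n ≤ 68} σ(n) = 3825

Compute σ(n) for each 1 ≤ n ≤ 68: σ(1) = 1, σ(2) = 3, σ(3) = 4, σ(4) = 7, σ(5) = 6, σ(6) = 12, σ(7) = 8, σ(8) = 15, σ(9) = 13, σ(10) = 18, σ(11) = 12, σ(12) = 28, σ(13) = 14, σ(14) = 24, σ(15) = 24, σ(16) = 31, σ(17) = 18, σ(18) = 39, σ(19) = 20, σ(20) = 42, σ(21) = 32, σ(22) = 36, σ(23) = 24, σ(24) = 60, σ(25) = 31, σ(26) = 42, σ(27) = 40, σ(28) = 56, σ(29) = 30, σ(30) = 72, σ(31) = 32, σ(32) = 63, σ(33) = 48, σ(34) = 54, σ(35) = 48, σ(36) = 91, σ(37) = 38, σ(38) = 60, σ(39) = 56, σ(40) = 90, σ(41) = 42, σ(42) = 96, σ(43) = 44, σ(44) = 84, σ(45) = 78, σ(46) = 72, σ(47) = 48, σ(48) = 124, σ(49) = 57, σ(50) = 93, σ(51) = 72, σ(52) = 98, σ(53) = 54, σ(54) = 120, σ(55) = 72, σ(56) = 120, σ(57) = 80, σ(58) = 90, σ(59) = 60, σ(60) = 168, σ(61) = 62, σ(62) = 96, σ(63) = 104, σ(64) = 127, σ(65) = 84, σ(66) = 144, σ(67) = 68, σ(68) = 126. Summing all 68 values: 3825. (Average order: Σ_{n ≤ x} σ(n) ~ (π²/12) x². For x = 68, (π²/12)·68² ≈ 3803.09.)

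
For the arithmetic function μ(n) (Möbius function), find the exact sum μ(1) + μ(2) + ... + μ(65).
Σ_{n ≤ 65} μ(n) = 0

Compute μ(n) for each 1 ≤ n ≤ 65: μ(1) = 1, μ(2) = -1, μ(3) = -1, μ(4) = 0, μ(5) = -1, μ(6) = 1, μ(7) = -1, μ(8) = 0, μ(9) = 0, μ(10) = 1, μ(11) = -1, μ(12) = 0, μ(13) = -1, μ(14) = 1, μ(15) = 1, μ(16) = 0, μ(17) = -1, μ(18) = 0, μ(19) = -1, μ(20) = 0, μ(21) = 1, μ(22) = 1, μ(23) = -1, μ(24) = 0, μ(25) = 0, μ(26) = 1, μ(27) = 0, μ(28) = 0, μ(29) = -1, μ(30) = -1, μ(31) = -1, μ(32) = 0, μ(33) = 1, μ(34) = 1, μ(35) = 1, μ(36) = 0, μ(37) = -1, μ(38) = 1, μ(39) = 1, μ(40) = 0, μ(41) = -1, μ(42) = -1, μ(43) = -1, μ(44) = 0, μ(45) = 0, μ(46) = 1, μ(47) = -1, μ(48) = 0, μ(49) = 0, μ(50) = 0, μ(51) = 1, μ(52) = 0, μ(53) = -1, μ(54) = 0, μ(55) = 1, μ(56) = 0, μ(57) = 1, μ(58) = 1, μ(59) = -1, μ(60) = 0, μ(61) = -1, μ(62) = 1, μ(63) = 0, μ(64) = 0, μ(65) = 1. Summing all 65 values: 0. (Mertens function M(x) = Σ_{n ≤ x} μ(n); on average M(x) should be small (PNT ⟺ M(x) = o(x)).)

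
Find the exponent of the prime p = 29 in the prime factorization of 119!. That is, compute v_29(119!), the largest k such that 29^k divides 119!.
v_29(119!) = 4

Legendre's formula: v_p(n!) = Σ_{k ≥ 1} ⌊n / p^k⌋. For p = 29, n = 119, the terms are:
  ⌊119/29^1⌋ = ⌊119/29⌋ = 4
(the next term ⌊119/29^2⌋ = 0, terminating the sum). Summing: v_29(119!) = 4 = 4.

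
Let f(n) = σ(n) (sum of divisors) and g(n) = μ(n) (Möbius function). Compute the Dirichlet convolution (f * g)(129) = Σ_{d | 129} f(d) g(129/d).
(σ * μ)(129) = 129

Divisors of 129: [1, 3, 43, 129]. For each d | 129:
  d = 1: σ(1) · μ(129/1) = 1 · 1 = 1
  d = 3: σ(3) · μ(129/3) = 4 · -1 = -4
  d = 43: σ(43) · μ(129/43) = 44 · -1 = -44
  d = 129: σ(129) · μ(129/129) = 176 · 1 = 176
Summing: (σ * μ)(129) = 1 + -4 + -44 + 176 = 129.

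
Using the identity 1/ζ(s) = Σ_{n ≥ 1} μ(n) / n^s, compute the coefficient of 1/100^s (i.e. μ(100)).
μ(100) = 0

Factor n = 100 = 2^2 · 5^2. μ(n) = 0 if any exponent ≥ 2 (not squarefree); otherwise μ(n) = (−1)^{ω(n)} where ω(n) is the number of distinct prime factors. Applying: μ(100) = 0.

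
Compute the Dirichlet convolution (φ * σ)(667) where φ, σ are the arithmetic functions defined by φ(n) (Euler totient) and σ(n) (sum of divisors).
(φ * σ)(667) = 2668

Divisors of 667: [1, 23, 29, 667]. For each d | 667:
  d = 1: φ(1) · σ(667/1) = 1 · 720 = 720
  d = 23: φ(23) · σ(667/23) = 22 · 30 = 660
  d = 29: φ(29) · σ(667/29) = 28 · 24 = 672
  d = 667: φ(667) · σ(667/667) = 616 · 1 = 616
Summing: (φ * σ)(667) = 720 + 660 + 672 + 616 = 2668.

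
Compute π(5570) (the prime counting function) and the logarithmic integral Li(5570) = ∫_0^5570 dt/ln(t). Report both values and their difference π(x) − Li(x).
π(5570) = 735;  Li(5570) ≈ 750.78;  π(x) − Li(x) ≈ -15.78.

Direct count of primes ≤ 5570 gives π(5570) = 735. Numerical evaluation of the logarithmic integral gives Li(5570) ≈ 750.78. The difference π(x) − Li(x) ≈ -15.78 is typically negative for small/moderate x (Li(x) overestimates), though Littlewood's theorem shows this sign changes infinitely often.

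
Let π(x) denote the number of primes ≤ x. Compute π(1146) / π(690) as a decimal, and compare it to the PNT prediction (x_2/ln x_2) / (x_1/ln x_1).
π(1146)/π(690) = 189/124 ≈ 1.5242;  PNT prediction ≈ 1.5412.

π(690) = 124 and π(1146) = 189, so π(1146)/π(690) ≈ 1.5242. The PNT-predicted ratio is (1146/ln(1146)) / (690/ln(690)) ≈ 1.5412. The two agree to within a few percent, as expected.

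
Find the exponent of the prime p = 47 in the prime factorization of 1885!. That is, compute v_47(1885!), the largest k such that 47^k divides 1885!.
v_47(1885!) = 40

Legendre's formula: v_p(n!) = Σ_{k ≥ 1} ⌊n / p^k⌋. For p = 47, n = 1885, the terms are:
  ⌊1885/47^1⌋ = ⌊1885/47⌋ = 40
(the next term ⌊1885/47^2⌋ = 0, terminating the sum). Summing: v_47(1885!) = 40 = 40.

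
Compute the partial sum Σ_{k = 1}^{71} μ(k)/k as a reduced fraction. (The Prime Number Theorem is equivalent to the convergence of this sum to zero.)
Σ μ(k)/k = -200643437220052588790575/15941166575048541741926154

Values of μ(k) for 1 ≤ k ≤ 71: μ(1) = 1, μ(2) = -1, μ(3) = -1, μ(5) = -1, μ(6) = 1, μ(7) = -1, μ(10) = 1, μ(11) = -1, μ(13) = -1, μ(14) = 1, μ(15) = 1, μ(17) = -1, μ(19) = -1, μ(21) = 1, μ(22) = 1, μ(23) = -1, μ(26) = 1, μ(29) = -1, μ(30) = -1, μ(31) = -1, μ(33) = 1, μ(34) = 1, μ(35) = 1, μ(37) = -1, μ(38) = 1, μ(39) = 1, μ(41) = -1, μ(42) = -1, μ(43) = -1, μ(46) = 1, μ(47) = -1, μ(51) = 1, μ(53) = -1, μ(55) = 1, μ(57) = 1, μ(58) = 1, μ(59) = -1, μ(61) = -1, μ(62) = 1, μ(65) = 1, μ(66) = -1, μ(67) = -1, μ(69) = 1, μ(70) = -1, μ(71) = -1, with μ = 0 on non-squarefree integers. Summing μ(k)/k for k where μ(k) ≠ 0 gives -200643437220052588790575/15941166575048541741926154 ≈ -0.0126. (PNT ⟺ this sum → 0 as n → ∞.)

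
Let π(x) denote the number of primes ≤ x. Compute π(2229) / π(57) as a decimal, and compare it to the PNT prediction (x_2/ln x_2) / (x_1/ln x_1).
π(2229)/π(57) = 331/16 ≈ 20.6875;  PNT prediction ≈ 20.5083.

π(57) = 16 and π(2229) = 331, so π(2229)/π(57) ≈ 20.6875. The PNT-predicted ratio is (2229/ln(2229)) / (57/ln(57)) ≈ 20.5083. The two agree to within a few percent, as expected.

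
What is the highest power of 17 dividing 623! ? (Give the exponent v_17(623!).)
v_17(623!) = 38

Legendre's formula: v_p(n!) = Σ_{k ≥ 1} ⌊n / p^k⌋. For p = 17, n = 623, the terms are:
  ⌊623/17^1⌋ = ⌊623/17⌋ = 36
  ⌊623/17^2⌋ = ⌊623/289⌋ = 2
(the next term ⌊623/17^3⌋ = 0, terminating the sum). Summing: v_17(623!) = 36 + 2 = 38.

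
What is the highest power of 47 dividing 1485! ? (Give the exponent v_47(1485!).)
v_47(1485!) = 31

Legendre's formula: v_p(n!) = Σ_{k ≥ 1} ⌊n / p^k⌋. For p = 47, n = 1485, the terms are:
  ⌊1485/47^1⌋ = ⌊1485/47⌋ = 31
(the next term ⌊1485/47^2⌋ = 0, terminating the sum). Summing: v_47(1485!) = 31 = 31.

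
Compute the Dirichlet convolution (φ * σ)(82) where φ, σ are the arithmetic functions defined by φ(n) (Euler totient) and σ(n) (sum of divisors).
(φ * σ)(82) = 328

Divisors of 82: [1, 2, 41, 82]. For each d | 82:
  d = 1: φ(1) · σ(82/1) = 1 · 126 = 126
  d = 2: φ(2) · σ(82/2) = 1 · 42 = 42
  d = 41: φ(41) · σ(82/41) = 40 · 3 = 120
  d = 82: φ(82) · σ(82/82) = 40 · 1 = 40
Summing: (φ * σ)(82) = 126 + 42 + 120 + 40 = 328.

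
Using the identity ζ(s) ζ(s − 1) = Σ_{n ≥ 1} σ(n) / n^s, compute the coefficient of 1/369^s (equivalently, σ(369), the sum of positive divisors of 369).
σ(369) = 546

In the product (Σ m^0/m^s)(Σ k / k^s) = Σ (Σ_{d | n} d) / n^s, the coefficient of 1/n^s is σ(n) = Σ_{d | n} d. For n = 369, divisors are [1, 3, 9, 41, 123, 369]; summing: σ(369) = 546.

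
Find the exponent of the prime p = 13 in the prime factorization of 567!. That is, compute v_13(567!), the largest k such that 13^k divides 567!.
v_13(567!) = 46

Legendre's formula: v_p(n!) = Σ_{k ≥ 1} ⌊n / p^k⌋. For p = 13, n = 567, the terms are:
  ⌊567/13^1⌋ = ⌊567/13⌋ = 43
  ⌊567/13^2⌋ = ⌊567/169⌋ = 3
(the next term ⌊567/13^3⌋ = 0, terminating the sum). Summing: v_13(567!) = 43 + 3 = 46.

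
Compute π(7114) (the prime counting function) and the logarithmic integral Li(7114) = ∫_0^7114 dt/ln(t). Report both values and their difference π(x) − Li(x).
π(7114) = 911;  Li(7114) ≈ 927.20;  π(x) − Li(x) ≈ -16.20.

Direct count of primes ≤ 7114 gives π(7114) = 911. Numerical evaluation of the logarithmic integral gives Li(7114) ≈ 927.20. The difference π(x) − Li(x) ≈ -16.20 is typically negative for small/moderate x (Li(x) overestimates), though Littlewood's theorem shows this sign changes infinitely often.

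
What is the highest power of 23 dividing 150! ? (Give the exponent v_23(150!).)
v_23(150!) = 6

Legendre's formula: v_p(n!) = Σ_{k ≥ 1} ⌊n / p^k⌋. For p = 23, n = 150, the terms are:
  ⌊150/23^1⌋ = ⌊150/23⌋ = 6
(the next term ⌊150/23^2⌋ = 0, terminating the sum). Summing: v_23(150!) = 6 = 6.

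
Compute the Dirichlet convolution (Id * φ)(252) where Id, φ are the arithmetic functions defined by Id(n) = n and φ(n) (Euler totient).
(Id * φ)(252) = 2184

Divisors of 252: [1, 2, 3, 4, 6, 7, 9, 12, 14, 18, 21, 28, 36, 42, 63, 84, 126, 252]. For each d | 252:
  d = 1: Id(1) · φ(252/1) = 1 · 72 = 72
  d = 2: Id(2) · φ(252/2) = 2 · 36 = 72
  d = 3: Id(3) · φ(252/3) = 3 · 24 = 72
  d = 4: Id(4) · φ(252/4) = 4 · 36 = 144
  d = 6: Id(6) · φ(252/6) = 6 · 12 = 72
  d = 7: Id(7) · φ(252/7) = 7 · 12 = 84
  d = 9: Id(9) · φ(252/9) = 9 · 12 = 108
  d = 12: Id(12) · φ(252/12) = 12 · 12 = 144
  d = 14: Id(14) · φ(252/14) = 14 · 6 = 84
  d = 18: Id(18) · φ(252/18) = 18 · 6 = 108
  d = 21: Id(21) · φ(252/21) = 21 · 4 = 84
  d = 28: Id(28) · φ(252/28) = 28 · 6 = 168
  d = 36: Id(36) · φ(252/36) = 36 · 6 = 216
  d = 42: Id(42) · φ(252/42) = 42 · 2 = 84
  d = 63: Id(63) · φ(252/63) = 63 · 2 = 126
  d = 84: Id(84) · φ(252/84) = 84 · 2 = 168
  d = 126: Id(126) · φ(252/126) = 126 · 1 = 126
  d = 252: Id(252) · φ(252/252) = 252 · 1 = 252
Summing: (Id * φ)(252) = 72 + 72 + 72 + 144 + 72 + 84 + 108 + 144 + 84 + 108 + 84 + 168 + 216 + 84 + 126 + 168 + 126 + 252 = 2184.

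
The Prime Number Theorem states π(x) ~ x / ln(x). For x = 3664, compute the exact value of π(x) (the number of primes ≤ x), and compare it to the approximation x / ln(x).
π(3664) = 511;  x/ln(x) ≈ 446.49;  relative error ≈ 12.63%.

Directly count primes up to 3664: π(3664) = 511. The PNT approximation gives 3664/ln(3664) ≈ 3664/8.20631 ≈ 446.49. Relative error (π(x) − x/ln(x)) / π(x) ≈ 12.63%; the approximation is known to undercount slightly (Li(x) is a better estimate).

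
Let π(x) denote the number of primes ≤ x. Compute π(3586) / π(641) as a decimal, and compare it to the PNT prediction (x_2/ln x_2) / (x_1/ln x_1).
π(3586)/π(641) = 502/116 ≈ 4.3276;  PNT prediction ≈ 4.4175.

π(641) = 116 and π(3586) = 502, so π(3586)/π(641) ≈ 4.3276. The PNT-predicted ratio is (3586/ln(3586)) / (641/ln(641)) ≈ 4.4175. The two agree to within a few percent, as expected.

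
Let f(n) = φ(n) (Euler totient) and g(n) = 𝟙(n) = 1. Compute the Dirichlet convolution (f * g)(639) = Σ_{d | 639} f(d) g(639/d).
(φ * 𝟙)(639) = 639

Divisors of 639: [1, 3, 9, 71, 213, 639]. For each d | 639:
  d = 1: φ(1) · 𝟙(639/1) = 1 · 1 = 1
  d = 3: φ(3) · 𝟙(639/3) = 2 · 1 = 2
  d = 9: φ(9) · 𝟙(639/9) = 6 · 1 = 6
  d = 71: φ(71) · 𝟙(639/71) = 70 · 1 = 70
  d = 213: φ(213) · 𝟙(639/213) = 140 · 1 = 140
  d = 639: φ(639) · 𝟙(639/639) = 420 · 1 = 420
Summing: (φ * 𝟙)(639) = 1 + 2 + 6 + 70 + 140 + 420 = 639.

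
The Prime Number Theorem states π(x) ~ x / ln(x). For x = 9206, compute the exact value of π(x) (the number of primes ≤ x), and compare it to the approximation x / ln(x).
π(9206) = 1141;  x/ln(x) ≈ 1008.59;  relative error ≈ 11.60%.

Directly count primes up to 9206: π(9206) = 1141. The PNT approximation gives 9206/ln(9206) ≈ 9206/9.12761 ≈ 1008.59. Relative error (π(x) − x/ln(x)) / π(x) ≈ 11.60%; the approximation is known to undercount slightly (Li(x) is a better estimate).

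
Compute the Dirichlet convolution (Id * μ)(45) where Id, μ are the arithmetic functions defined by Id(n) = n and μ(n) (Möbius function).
(Id * μ)(45) = 24

Divisors of 45: [1, 3, 5, 9, 15, 45]. For each d | 45:
  d = 1: Id(1) · μ(45/1) = 1 · 0 = 0
  d = 3: Id(3) · μ(45/3) = 3 · 1 = 3
  d = 5: Id(5) · μ(45/5) = 5 · 0 = 0
  d = 9: Id(9) · μ(45/9) = 9 · -1 = -9
  d = 15: Id(15) · μ(45/15) = 15 · -1 = -15
  d = 45: Id(45) · μ(45/45) = 45 · 1 = 45
Summing: (Id * μ)(45) = 0 + 3 + 0 + -9 + -15 + 45 = 24.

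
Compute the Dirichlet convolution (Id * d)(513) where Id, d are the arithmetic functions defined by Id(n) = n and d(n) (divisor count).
(Id * d)(513) = 1218

Divisors of 513: [1, 3, 9, 19, 27, 57, 171, 513]. For each d | 513:
  d = 1: Id(1) · d(513/1) = 1 · 8 = 8
  d = 3: Id(3) · d(513/3) = 3 · 6 = 18
  d = 9: Id(9) · d(513/9) = 9 · 4 = 36
  d = 19: Id(19) · d(513/19) = 19 · 4 = 76
  d = 27: Id(27) · d(513/27) = 27 · 2 = 54
  d = 57: Id(57) · d(513/57) = 57 · 3 = 171
  d = 171: Id(171) · d(513/171) = 171 · 2 = 342
  d = 513: Id(513) · d(513/513) = 513 · 1 = 513
Summing: (Id * d)(513) = 8 + 18 + 36 + 76 + 54 + 171 + 342 + 513 = 1218.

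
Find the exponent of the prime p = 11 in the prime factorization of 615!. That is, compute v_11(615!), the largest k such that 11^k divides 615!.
v_11(615!) = 60

Legendre's formula: v_p(n!) = Σ_{k ≥ 1} ⌊n / p^k⌋. For p = 11, n = 615, the terms are:
  ⌊615/11^1⌋ = ⌊615/11⌋ = 55
  ⌊615/11^2⌋ = ⌊615/121⌋ = 5
(the next term ⌊615/11^3⌋ = 0, terminating the sum). Summing: v_11(615!) = 55 + 5 = 60.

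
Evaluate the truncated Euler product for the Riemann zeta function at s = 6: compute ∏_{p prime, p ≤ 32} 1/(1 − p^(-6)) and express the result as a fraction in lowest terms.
∏ = 21845630847366461901783214359247811231609675/21473219492121468455585352466296495056879616

The primes p ≤ 32 are [2, 3, 5, 7, 11, 13, 17, 19, 23, 29, 31]. For each prime, (1 − 1/p^6)^(-1) = p^6 / (p^6 − 1). The product is (1 − 1/2^6)^(-1), (1 − 1/3^6)^(-1), (1 − 1/5^6)^(-1), (1 − 1/7^6)^(-1), (1 − 1/11^6)^(-1), (1 − 1/13^6)^(-1), (1 − 1/17^6)^(-1), (1 − 1/19^6)^(-1), (1 − 1/23^6)^(-1), (1 − 1/29^6)^(-1), (1 − 1/31^6)^(-1) = ∏ p^6 / (p^6 − 1) = 21845630847366461901783214359247811231609675/21473219492121468455585352466296495056879616.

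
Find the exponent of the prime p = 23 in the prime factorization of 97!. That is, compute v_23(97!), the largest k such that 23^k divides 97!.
v_23(97!) = 4

Legendre's formula: v_p(n!) = Σ_{k ≥ 1} ⌊n / p^k⌋. For p = 23, n = 97, the terms are:
  ⌊97/23^1⌋ = ⌊97/23⌋ = 4
(the next term ⌊97/23^2⌋ = 0, terminating the sum). Summing: v_23(97!) = 4 = 4.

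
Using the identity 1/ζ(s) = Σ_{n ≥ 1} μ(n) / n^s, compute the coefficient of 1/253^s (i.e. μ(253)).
μ(253) = 1

Factor n = 253 = 11 · 23. μ(n) = 0 if any exponent ≥ 2 (not squarefree); otherwise μ(n) = (−1)^{ω(n)} where ω(n) is the number of distinct prime factors. Applying: μ(253) = 1.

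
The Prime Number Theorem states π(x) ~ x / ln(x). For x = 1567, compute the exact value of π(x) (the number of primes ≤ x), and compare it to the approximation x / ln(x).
π(1567) = 247;  x/ln(x) ≈ 213.00;  relative error ≈ 13.77%.

Directly count primes up to 1567: π(1567) = 247. The PNT approximation gives 1567/ln(1567) ≈ 1567/7.35692 ≈ 213.00. Relative error (π(x) − x/ln(x)) / π(x) ≈ 13.77%; the approximation is known to undercount slightly (Li(x) is a better estimate).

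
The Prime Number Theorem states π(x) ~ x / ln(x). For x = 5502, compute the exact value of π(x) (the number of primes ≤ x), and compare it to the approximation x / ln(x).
π(5502) = 726;  x/ln(x) ≈ 638.81;  relative error ≈ 12.01%.

Directly count primes up to 5502: π(5502) = 726. The PNT approximation gives 5502/ln(5502) ≈ 5502/8.61287 ≈ 638.81. Relative error (π(x) − x/ln(x)) / π(x) ≈ 12.01%; the approximation is known to undercount slightly (Li(x) is a better estimate).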